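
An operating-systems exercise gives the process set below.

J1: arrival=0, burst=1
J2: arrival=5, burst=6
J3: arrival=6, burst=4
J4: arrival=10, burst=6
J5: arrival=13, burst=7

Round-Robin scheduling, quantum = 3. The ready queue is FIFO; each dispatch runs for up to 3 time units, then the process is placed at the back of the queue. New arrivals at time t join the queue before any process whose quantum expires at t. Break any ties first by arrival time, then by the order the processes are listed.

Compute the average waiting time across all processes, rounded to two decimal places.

5.40

Timeline: | J1 0-1 | idle 1-5 | J2 5-8 | J3 8-11 | J2 11-14 | J4 14-17 | J3 17-18 | J5 18-21 | J4 21-24 | J5 24-28 |
Completion: J1=1  J2=14  J3=18  J4=24  J5=28
Turnaround (C−A): J1=1  J2=9  J3=12  J4=14  J5=15
Waiting times: J1=0, J2=3, J3=8, J4=8, J5=8
Average waiting = (0+3+8+8+8) / 5 = 27/5 = 5.40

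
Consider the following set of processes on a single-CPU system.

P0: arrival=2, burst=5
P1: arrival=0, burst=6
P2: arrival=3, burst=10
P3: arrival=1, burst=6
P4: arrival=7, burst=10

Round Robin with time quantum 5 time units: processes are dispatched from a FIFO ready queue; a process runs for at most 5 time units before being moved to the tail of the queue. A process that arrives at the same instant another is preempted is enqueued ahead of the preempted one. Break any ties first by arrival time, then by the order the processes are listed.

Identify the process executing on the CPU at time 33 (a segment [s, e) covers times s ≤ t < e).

Gantt: | P1 0-5 | P3 5-10 | P0 10-15 | P2 15-20 | P1 20-21 | P4 21-26 | P3 26-27 | P2 27-32 | P4 32-37 |
Completion: P0=15  P1=21  P2=32  P3=27  P4=37
Turnaround (C−A): P0=13  P1=21  P2=29  P3=26  P4=30

P4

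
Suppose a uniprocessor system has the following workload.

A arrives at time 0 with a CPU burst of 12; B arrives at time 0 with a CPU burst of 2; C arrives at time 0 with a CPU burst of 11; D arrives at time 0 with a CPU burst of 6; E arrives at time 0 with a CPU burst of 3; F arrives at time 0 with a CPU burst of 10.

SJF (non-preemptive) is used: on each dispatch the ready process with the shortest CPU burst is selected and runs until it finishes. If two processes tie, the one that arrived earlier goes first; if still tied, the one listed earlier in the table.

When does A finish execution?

Schedule: | B 0-2 | E 2-5 | D 5-11 | F 11-21 | C 21-32 | A 32-44 |
Completion: A=44  B=2  C=32  D=11  E=5  F=21

44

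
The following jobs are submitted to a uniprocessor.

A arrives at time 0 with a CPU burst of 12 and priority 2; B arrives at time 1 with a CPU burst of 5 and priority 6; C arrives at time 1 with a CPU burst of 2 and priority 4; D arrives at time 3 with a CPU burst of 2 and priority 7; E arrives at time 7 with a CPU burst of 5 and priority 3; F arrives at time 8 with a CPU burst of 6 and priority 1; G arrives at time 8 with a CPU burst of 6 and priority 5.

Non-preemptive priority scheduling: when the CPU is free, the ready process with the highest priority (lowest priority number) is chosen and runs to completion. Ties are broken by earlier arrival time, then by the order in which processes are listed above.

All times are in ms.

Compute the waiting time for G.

17

Gantt: | A 0-12 | F 12-18 | E 18-23 | C 23-25 | G 25-31 | B 31-36 | D 36-38 |
Completion: A=12  B=36  C=25  D=38  E=23  F=18  G=31
Waiting(G) = turnaround − burst = 23 − 6 = 17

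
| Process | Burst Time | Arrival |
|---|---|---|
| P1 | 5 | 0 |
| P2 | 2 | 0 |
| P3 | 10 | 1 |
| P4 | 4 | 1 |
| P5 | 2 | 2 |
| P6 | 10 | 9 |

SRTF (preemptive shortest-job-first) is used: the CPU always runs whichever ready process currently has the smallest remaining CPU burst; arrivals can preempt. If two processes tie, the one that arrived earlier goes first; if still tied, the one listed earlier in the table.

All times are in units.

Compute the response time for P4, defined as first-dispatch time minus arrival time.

Schedule: | P2 0-2 | P5 2-4 | P4 4-8 | P1 8-13 | P3 13-23 | P6 23-33 |
Completion: P1=13  P2=2  P3=23  P4=8  P5=4  P6=33
Turnaround (C−A): P1=13  P2=2  P3=22  P4=7  P5=2  P6=24
Response(P4) = first start − arrival = 4 − 1 = 3

3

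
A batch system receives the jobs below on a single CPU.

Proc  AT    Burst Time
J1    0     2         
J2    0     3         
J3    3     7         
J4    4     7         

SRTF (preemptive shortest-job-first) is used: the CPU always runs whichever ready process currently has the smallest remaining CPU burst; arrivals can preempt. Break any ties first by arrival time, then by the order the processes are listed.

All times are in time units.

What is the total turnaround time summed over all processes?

31

Gantt: | J1 0-2 | J2 2-5 | J3 5-12 | J4 12-19 |
Completion: J1=2  J2=5  J3=12  J4=19
Turnaround (C−A): J1=2  J2=5  J3=9  J4=15
Turnaround = completion − arrival: J1=2, J2=5, J3=9, J4=15
Total turnaround = 2 + 5 + 9 + 15 = 31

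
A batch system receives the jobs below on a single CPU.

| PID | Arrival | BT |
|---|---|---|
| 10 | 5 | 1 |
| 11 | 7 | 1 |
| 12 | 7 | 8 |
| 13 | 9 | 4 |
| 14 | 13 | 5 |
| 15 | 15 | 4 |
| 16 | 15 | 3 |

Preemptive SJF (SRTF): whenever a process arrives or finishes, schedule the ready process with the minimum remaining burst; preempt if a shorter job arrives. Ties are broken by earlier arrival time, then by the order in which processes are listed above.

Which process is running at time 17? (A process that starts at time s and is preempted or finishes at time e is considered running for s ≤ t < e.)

Timeline: | idle 0-5 | 10 5-6 | idle 6-7 | 11 7-8 | 12 8-9 | 13 9-13 | 14 13-18 | 16 18-21 | 15 21-25 | 12 25-32 |
Completion: 10=6  11=8  12=32  13=13  14=18  15=25  16=21

14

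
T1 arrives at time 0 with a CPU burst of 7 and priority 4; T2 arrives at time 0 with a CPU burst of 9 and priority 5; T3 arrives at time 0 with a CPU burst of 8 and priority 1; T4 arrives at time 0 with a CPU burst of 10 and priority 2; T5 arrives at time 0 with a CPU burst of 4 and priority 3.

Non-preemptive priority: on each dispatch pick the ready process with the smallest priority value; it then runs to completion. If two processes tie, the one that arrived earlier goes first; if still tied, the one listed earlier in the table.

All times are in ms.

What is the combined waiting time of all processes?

77

Gantt: | T3 0-8 | T4 8-18 | T5 18-22 | T1 22-29 | T2 29-38 |
Completion: T1=29  T2=38  T3=8  T4=18  T5=22
Turnaround (C−A): T1=29  T2=38  T3=8  T4=18  T5=22
Waiting = turnaround − burst: T1=22, T2=29, T3=0, T4=8, T5=18
Total waiting = 22 + 29 + 0 + 8 + 18 = 77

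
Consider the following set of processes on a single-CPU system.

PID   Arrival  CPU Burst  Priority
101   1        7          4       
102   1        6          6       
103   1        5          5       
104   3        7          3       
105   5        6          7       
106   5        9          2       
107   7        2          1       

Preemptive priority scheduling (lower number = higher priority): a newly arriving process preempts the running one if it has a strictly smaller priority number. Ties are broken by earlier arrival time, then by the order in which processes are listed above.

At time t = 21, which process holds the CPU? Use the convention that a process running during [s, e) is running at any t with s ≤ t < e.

Gantt: | idle 0-1 | 101 1-3 | 104 3-5 | 106 5-7 | 107 7-9 | 106 9-16 | 104 16-21 | 101 21-26 | 103 26-31 | 102 31-37 | 105 37-43 |
Completion: 101=26  102=37  103=31  104=21  105=43  106=16  107=9
Turnaround (C−A): 101=25  102=36  103=30  104=18  105=38  106=11  107=2

101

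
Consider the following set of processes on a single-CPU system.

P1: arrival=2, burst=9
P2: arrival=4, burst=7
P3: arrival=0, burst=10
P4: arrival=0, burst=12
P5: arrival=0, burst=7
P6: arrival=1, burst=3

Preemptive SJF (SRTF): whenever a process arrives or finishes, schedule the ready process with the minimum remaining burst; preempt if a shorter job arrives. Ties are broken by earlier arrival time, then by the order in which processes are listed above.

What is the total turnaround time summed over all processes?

134

Gantt: | P5 0-1 | P6 1-4 | P5 4-10 | P2 10-17 | P1 17-26 | P3 26-36 | P4 36-48 |
Completion: P1=26  P2=17  P3=36  P4=48  P5=10  P6=4
Turnaround (C−A): P1=24  P2=13  P3=36  P4=48  P5=10  P6=3
Turnaround = completion − arrival: P1=24, P2=13, P3=36, P4=48, P5=10, P6=3
Total turnaround = 24 + 13 + 36 + 48 + 10 + 3 = 134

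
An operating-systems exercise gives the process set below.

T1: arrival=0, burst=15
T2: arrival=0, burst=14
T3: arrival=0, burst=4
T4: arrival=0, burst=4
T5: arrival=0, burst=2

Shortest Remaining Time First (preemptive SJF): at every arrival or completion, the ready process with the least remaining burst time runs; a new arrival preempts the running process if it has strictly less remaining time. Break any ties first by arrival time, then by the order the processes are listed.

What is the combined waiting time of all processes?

42

Schedule: | T5 0-2 | T3 2-6 | T4 6-10 | T2 10-24 | T1 24-39 |
Completion: T1=39  T2=24  T3=6  T4=10  T5=2
Turnaround (C−A): T1=39  T2=24  T3=6  T4=10  T5=2
Waiting = turnaround − burst: T1=24, T2=10, T3=2, T4=6, T5=0
Total waiting = 24 + 10 + 2 + 6 + 0 = 42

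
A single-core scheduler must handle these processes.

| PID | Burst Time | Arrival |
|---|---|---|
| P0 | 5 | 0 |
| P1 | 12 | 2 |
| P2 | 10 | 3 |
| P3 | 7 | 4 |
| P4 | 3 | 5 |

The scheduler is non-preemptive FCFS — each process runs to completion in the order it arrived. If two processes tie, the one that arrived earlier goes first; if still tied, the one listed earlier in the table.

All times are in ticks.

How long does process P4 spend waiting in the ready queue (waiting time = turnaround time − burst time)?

Schedule: | P0 0-5 | P1 5-17 | P2 17-27 | P3 27-34 | P4 34-37 |
Completion: P0=5  P1=17  P2=27  P3=34  P4=37
Turnaround (C−A): P0=5  P1=15  P2=24  P3=30  P4=32
Waiting(P4) = turnaround − burst = 32 − 3 = 29

29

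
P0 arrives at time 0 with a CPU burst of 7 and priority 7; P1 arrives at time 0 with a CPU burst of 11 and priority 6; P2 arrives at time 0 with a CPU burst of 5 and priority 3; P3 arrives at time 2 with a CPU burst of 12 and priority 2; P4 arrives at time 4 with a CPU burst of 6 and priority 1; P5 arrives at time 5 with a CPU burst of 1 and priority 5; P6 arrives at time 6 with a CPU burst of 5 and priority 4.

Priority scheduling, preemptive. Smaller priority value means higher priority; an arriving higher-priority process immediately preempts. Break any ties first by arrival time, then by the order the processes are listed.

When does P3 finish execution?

20

Schedule: | P2 0-2 | P3 2-4 | P4 4-10 | P3 10-20 | P2 20-23 | P6 23-28 | P5 28-29 | P1 29-40 | P0 40-47 |
Completion: P0=47  P1=40  P2=23  P3=20  P4=10  P5=29  P6=28
Turnaround (C−A): P0=47  P1=40  P2=23  P3=18  P4=6  P5=24  P6=22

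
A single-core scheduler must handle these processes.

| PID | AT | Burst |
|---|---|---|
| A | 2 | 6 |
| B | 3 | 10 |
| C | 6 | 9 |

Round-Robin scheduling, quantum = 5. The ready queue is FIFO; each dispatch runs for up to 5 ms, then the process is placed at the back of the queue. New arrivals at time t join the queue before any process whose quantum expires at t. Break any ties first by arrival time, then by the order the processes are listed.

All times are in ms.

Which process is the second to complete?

Timeline: | idle 0-2 | A 2-7 | B 7-12 | C 12-17 | A 17-18 | B 18-23 | C 23-27 |
Completion: A=18  B=23  C=27
Turnaround (C−A): A=16  B=20  C=21
Finish order: A → B → C

B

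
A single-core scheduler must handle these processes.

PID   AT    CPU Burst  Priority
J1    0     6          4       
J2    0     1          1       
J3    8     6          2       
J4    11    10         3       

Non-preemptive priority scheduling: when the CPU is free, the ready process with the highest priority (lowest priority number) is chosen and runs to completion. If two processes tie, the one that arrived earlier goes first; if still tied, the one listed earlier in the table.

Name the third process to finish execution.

J3

Schedule: | J2 0-1 | J1 1-7 | idle 7-8 | J3 8-14 | J4 14-24 |
Completion: J1=7  J2=1  J3=14  J4=24
Finish order: J2 → J1 → J3 → J4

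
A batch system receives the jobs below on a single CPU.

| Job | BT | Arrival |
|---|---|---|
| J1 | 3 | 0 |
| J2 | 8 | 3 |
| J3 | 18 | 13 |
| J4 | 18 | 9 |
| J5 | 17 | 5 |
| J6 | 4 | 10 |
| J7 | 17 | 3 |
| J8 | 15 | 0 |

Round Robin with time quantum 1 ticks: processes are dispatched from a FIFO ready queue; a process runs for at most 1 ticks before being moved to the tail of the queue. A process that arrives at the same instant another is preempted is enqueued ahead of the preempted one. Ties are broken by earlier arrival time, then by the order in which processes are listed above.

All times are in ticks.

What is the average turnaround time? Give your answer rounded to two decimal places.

63.88

Gantt: | J1 0-1 | J8 1-2 | J1 2-3 | J8 3-4 | J2 4-5 | J7 5-6 | J1 6-7 | J8 7-8 | J5 8-9 | J2 9-10 | J7 10-11 | J8 11-12 | J4 12-13 | J5 13-14 | J6 14-15 | J2 15-16 | J7 16-17 | J8 17-18 | J3 18-19 | J4 19-20 | J5 20-21 | J6 21-22 | J2 22-23 | J7 23-24 | J8 24-25 | J3 25-26 | J4 26-27 | J5 27-28 | J6 28-29 | J2 29-30 | J7 30-31 | J8 31-32 | J3 32-33 | J4 33-34 | J5 34-35 | J6 35-36 | J2 36-37 | J7 37-38 | J8 38-39 | J3 39-40 | J4 40-41 | J5 41-42 | J2 42-43 | J7 43-44 | J8 44-45 | J3 45-46 | J4 46-47 | J5 47-48 | J2 48-49 | J7 49-50 | J8 50-51 | J3 51-52 | J4 52-53 | J5 53-54 | J7 54-55 | J8 55-56 | J3 56-57 | J4 57-58 | J5 58-59 | J7 59-60 | J8 60-61 | J3 61-62 | J4 62-63 | J5 63-64 | J7 64-65 | J8 65-66 | J3 66-67 | J4 67-68 | J5 68-69 | J7 69-70 | J8 70-71 | J3 71-72 | J4 72-73 | J5 73-74 | J7 74-75 | J8 75-76 | J3 76-77 | J4 77-78 | J5 78-79 | J7 79-80 | J3 80-81 | J4 81-82 | J5 82-83 | J7 83-84 | J3 84-85 | J4 85-86 | J5 86-87 | J7 87-88 | J3 88-89 | J4 89-90 | J5 90-91 | J7 91-92 | J3 92-93 | J4 93-94 | J5 94-95 | J3 95-96 | J4 96-97 | J3 97-98 | J4 98-99 | J3 99-100 |
Completion: J1=7  J2=49  J3=100  J4=99  J5=95  J6=36  J7=92  J8=76
Turnaround (C−A): J1=7  J2=46  J3=87  J4=90  J5=90  J6=26  J7=89  J8=76
Turnaround times: J1=7, J2=46, J3=87, J4=90, J5=90, J6=26, J7=89, J8=76
Average turnaround = (7+46+87+90+90+26+89+76) / 8 = 511/8 = 63.88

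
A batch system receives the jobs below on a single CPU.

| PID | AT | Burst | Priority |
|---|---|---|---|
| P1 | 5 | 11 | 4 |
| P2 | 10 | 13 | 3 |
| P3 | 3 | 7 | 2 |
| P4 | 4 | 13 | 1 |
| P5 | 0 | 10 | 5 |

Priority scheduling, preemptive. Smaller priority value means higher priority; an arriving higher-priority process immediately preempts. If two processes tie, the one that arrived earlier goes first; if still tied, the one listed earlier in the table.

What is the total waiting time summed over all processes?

Gantt: | P5 0-3 | P3 3-4 | P4 4-17 | P3 17-23 | P2 23-36 | P1 36-47 | P5 47-54 |
Completion: P1=47  P2=36  P3=23  P4=17  P5=54
Turnaround (C−A): P1=42  P2=26  P3=20  P4=13  P5=54
Waiting = turnaround − burst: P1=31, P2=13, P3=13, P4=0, P5=44
Total waiting = 31 + 13 + 13 + 0 + 44 = 101

101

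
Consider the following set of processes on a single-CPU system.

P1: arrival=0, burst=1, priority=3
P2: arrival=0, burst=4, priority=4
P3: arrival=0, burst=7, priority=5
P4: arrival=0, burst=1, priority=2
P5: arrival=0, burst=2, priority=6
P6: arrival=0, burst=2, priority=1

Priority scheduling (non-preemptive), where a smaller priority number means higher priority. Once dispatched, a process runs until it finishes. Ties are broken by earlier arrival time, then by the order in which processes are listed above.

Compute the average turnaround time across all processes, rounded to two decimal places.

Timeline: | P6 0-2 | P4 2-3 | P1 3-4 | P2 4-8 | P3 8-15 | P5 15-17 |
Completion: P1=4  P2=8  P3=15  P4=3  P5=17  P6=2
Turnaround times: P1=4, P2=8, P3=15, P4=3, P5=17, P6=2
Average turnaround = (4+8+15+3+17+2) / 6 = 49/6 = 8.17

8.17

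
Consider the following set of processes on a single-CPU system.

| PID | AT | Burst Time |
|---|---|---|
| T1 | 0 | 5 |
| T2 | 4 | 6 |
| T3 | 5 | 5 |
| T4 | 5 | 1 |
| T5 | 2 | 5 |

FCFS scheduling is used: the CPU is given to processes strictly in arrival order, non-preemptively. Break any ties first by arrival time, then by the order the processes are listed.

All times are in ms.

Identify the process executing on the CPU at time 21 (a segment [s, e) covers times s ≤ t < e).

T4

Gantt: | T1 0-5 | T5 5-10 | T2 10-16 | T3 16-21 | T4 21-22 |
Completion: T1=5  T2=16  T3=21  T4=22  T5=10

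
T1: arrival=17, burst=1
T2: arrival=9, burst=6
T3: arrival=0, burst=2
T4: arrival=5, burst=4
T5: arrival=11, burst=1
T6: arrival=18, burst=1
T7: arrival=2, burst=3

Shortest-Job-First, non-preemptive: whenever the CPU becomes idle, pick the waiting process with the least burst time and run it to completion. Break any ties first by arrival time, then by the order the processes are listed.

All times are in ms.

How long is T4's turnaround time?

Timeline: | T3 0-2 | T7 2-5 | T4 5-9 | T2 9-15 | T5 15-16 | idle 16-17 | T1 17-18 | T6 18-19 |
Completion: T1=18  T2=15  T3=2  T4=9  T5=16  T6=19  T7=5
Turnaround (C−A): T1=1  T2=6  T3=2  T4=4  T5=5  T6=1  T7=3
Turnaround(T4) = completion − arrival = 9 − 5 = 4

4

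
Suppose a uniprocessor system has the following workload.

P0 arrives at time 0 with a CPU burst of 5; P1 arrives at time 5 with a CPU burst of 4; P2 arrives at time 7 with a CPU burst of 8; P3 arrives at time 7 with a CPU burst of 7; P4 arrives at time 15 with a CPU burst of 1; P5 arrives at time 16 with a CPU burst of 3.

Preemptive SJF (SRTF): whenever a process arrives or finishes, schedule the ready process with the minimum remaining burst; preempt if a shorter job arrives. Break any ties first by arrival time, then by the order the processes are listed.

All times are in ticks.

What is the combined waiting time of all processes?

17

Gantt: | P0 0-5 | P1 5-9 | P3 9-16 | P4 16-17 | P5 17-20 | P2 20-28 |
Completion: P0=5  P1=9  P2=28  P3=16  P4=17  P5=20
Turnaround (C−A): P0=5  P1=4  P2=21  P3=9  P4=2  P5=4
Waiting = turnaround − burst: P0=0, P1=0, P2=13, P3=2, P4=1, P5=1
Total waiting = 0 + 0 + 13 + 2 + 1 + 1 = 17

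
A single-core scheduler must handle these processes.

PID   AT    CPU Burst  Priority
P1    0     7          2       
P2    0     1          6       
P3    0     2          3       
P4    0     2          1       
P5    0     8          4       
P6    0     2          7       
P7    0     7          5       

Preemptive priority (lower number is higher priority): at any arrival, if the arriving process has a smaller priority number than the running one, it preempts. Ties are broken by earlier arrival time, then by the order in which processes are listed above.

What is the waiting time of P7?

Schedule: | P4 0-2 | P1 2-9 | P3 9-11 | P5 11-19 | P7 19-26 | P2 26-27 | P6 27-29 |
Completion: P1=9  P2=27  P3=11  P4=2  P5=19  P6=29  P7=26
Turnaround (C−A): P1=9  P2=27  P3=11  P4=2  P5=19  P6=29  P7=26
Waiting(P7) = turnaround − burst = 26 − 7 = 19

19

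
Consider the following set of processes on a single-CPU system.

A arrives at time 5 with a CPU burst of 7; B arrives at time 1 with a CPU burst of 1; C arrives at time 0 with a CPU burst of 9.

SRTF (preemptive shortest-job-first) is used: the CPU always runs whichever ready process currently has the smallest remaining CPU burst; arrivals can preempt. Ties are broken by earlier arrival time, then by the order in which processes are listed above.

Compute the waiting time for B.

0

Gantt: | C 0-1 | B 1-2 | C 2-10 | A 10-17 |
Completion: A=17  B=2  C=10
Waiting(B) = turnaround − burst = 1 − 1 = 0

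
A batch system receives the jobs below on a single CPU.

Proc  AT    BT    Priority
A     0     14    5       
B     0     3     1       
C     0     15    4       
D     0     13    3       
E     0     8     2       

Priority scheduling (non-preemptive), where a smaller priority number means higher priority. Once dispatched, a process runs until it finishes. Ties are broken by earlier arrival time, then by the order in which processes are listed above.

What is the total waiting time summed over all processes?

Timeline: | B 0-3 | E 3-11 | D 11-24 | C 24-39 | A 39-53 |
Completion: A=53  B=3  C=39  D=24  E=11
Turnaround (C−A): A=53  B=3  C=39  D=24  E=11
Waiting = turnaround − burst: A=39, B=0, C=24, D=11, E=3
Total waiting = 39 + 0 + 24 + 11 + 3 = 77

77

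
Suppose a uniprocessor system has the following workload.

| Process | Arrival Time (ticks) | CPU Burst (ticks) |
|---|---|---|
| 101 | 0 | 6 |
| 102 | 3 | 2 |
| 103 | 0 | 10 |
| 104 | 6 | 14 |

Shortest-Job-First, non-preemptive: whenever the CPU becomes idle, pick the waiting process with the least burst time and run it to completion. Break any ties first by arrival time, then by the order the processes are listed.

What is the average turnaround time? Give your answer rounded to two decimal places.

13.75

Gantt: | 101 0-6 | 102 6-8 | 103 8-18 | 104 18-32 |
Completion: 101=6  102=8  103=18  104=32
Turnaround (C−A): 101=6  102=5  103=18  104=26
Turnaround times: 101=6, 102=5, 103=18, 104=26
Average turnaround = (6+5+18+26) / 4 = 55/4 = 13.75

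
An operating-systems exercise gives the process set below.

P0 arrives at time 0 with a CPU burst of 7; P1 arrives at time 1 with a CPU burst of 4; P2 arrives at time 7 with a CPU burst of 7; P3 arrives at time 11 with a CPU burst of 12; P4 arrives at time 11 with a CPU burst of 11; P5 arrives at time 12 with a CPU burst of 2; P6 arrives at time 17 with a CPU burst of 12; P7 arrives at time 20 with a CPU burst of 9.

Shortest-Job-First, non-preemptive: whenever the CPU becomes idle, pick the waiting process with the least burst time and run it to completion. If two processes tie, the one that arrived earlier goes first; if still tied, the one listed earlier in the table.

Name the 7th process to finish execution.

Schedule: | P0 0-7 | P1 7-11 | P2 11-18 | P5 18-20 | P7 20-29 | P4 29-40 | P3 40-52 | P6 52-64 |
Completion: P0=7  P1=11  P2=18  P3=52  P4=40  P5=20  P6=64  P7=29
Finish order: P0 → P1 → P2 → P5 → P7 → P4 → P3 → P6

P3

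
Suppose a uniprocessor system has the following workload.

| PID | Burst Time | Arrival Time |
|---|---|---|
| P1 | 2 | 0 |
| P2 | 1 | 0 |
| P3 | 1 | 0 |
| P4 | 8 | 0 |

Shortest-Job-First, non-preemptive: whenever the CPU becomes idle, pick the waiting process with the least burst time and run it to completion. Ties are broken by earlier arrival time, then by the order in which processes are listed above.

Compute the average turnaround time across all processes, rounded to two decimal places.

4.75

Timeline: | P2 0-1 | P3 1-2 | P1 2-4 | P4 4-12 |
Completion: P1=4  P2=1  P3=2  P4=12
Turnaround (C−A): P1=4  P2=1  P3=2  P4=12
Turnaround times: P1=4, P2=1, P3=2, P4=12
Average turnaround = (4+1+2+12) / 4 = 19/4 = 4.75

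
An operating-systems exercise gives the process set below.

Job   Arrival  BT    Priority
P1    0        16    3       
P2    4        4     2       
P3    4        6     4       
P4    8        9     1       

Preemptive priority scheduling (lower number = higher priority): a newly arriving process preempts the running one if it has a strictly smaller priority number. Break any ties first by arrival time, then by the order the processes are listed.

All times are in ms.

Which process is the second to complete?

P4

Schedule: | P1 0-4 | P2 4-8 | P4 8-17 | P1 17-29 | P3 29-35 |
Completion: P1=29  P2=8  P3=35  P4=17
Turnaround (C−A): P1=29  P2=4  P3=31  P4=9
Finish order: P2 → P4 → P1 → P3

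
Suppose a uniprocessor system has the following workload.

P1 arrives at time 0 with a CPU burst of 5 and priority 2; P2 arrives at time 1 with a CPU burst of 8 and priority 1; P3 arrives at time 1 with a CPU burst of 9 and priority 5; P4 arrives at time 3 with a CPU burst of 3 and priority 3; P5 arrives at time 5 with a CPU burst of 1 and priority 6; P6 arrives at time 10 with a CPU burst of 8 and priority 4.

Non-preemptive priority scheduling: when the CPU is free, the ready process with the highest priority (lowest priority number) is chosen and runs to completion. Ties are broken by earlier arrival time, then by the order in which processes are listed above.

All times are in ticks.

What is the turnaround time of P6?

14

Gantt: | P1 0-5 | P2 5-13 | P4 13-16 | P6 16-24 | P3 24-33 | P5 33-34 |
Completion: P1=5  P2=13  P3=33  P4=16  P5=34  P6=24
Turnaround (C−A): P1=5  P2=12  P3=32  P4=13  P5=29  P6=14
Turnaround(P6) = completion − arrival = 24 − 10 = 14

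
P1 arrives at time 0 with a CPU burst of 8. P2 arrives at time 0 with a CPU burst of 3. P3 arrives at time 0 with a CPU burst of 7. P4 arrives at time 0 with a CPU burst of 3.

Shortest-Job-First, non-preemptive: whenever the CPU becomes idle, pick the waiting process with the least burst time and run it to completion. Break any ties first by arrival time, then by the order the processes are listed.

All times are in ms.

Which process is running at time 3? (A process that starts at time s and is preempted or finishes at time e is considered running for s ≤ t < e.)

P4

Timeline: | P2 0-3 | P4 3-6 | P3 6-13 | P1 13-21 |
Completion: P1=21  P2=3  P3=13  P4=6
Turnaround (C−A): P1=21  P2=3  P3=13  P4=6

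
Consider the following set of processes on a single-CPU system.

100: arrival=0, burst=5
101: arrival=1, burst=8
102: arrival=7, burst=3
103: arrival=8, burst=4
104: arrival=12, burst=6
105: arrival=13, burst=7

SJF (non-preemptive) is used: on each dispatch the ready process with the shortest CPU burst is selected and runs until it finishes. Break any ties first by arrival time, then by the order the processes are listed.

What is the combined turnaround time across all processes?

Gantt: | 100 0-5 | 101 5-13 | 102 13-16 | 103 16-20 | 104 20-26 | 105 26-33 |
Completion: 100=5  101=13  102=16  103=20  104=26  105=33
Turnaround (C−A): 100=5  101=12  102=9  103=12  104=14  105=20
Turnaround = completion − arrival: 100=5, 101=12, 102=9, 103=12, 104=14, 105=20
Total turnaround = 5 + 12 + 9 + 12 + 14 + 20 = 72

72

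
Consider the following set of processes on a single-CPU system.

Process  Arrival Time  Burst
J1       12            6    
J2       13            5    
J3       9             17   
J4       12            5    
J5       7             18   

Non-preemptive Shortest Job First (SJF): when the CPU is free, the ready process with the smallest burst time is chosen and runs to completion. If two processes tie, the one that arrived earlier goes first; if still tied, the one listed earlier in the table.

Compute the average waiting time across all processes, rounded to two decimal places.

17.00

Schedule: | idle 0-7 | J5 7-25 | J4 25-30 | J2 30-35 | J1 35-41 | J3 41-58 |
Completion: J1=41  J2=35  J3=58  J4=30  J5=25
Turnaround (C−A): J1=29  J2=22  J3=49  J4=18  J5=18
Waiting times: J1=23, J2=17, J3=32, J4=13, J5=0
Average waiting = (23+17+32+13+0) / 5 = 85/5 = 17.00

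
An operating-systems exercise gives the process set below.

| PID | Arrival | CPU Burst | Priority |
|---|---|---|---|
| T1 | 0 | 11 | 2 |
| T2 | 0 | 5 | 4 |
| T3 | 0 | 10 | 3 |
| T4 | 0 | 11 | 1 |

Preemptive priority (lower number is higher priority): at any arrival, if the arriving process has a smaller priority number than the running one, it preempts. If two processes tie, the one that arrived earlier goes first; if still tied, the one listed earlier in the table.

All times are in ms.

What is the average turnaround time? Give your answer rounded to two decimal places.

25.50

Timeline: | T4 0-11 | T1 11-22 | T3 22-32 | T2 32-37 |
Completion: T1=22  T2=37  T3=32  T4=11
Turnaround (C−A): T1=22  T2=37  T3=32  T4=11
Turnaround times: T1=22, T2=37, T3=32, T4=11
Average turnaround = (22+37+32+11) / 4 = 102/4 = 25.50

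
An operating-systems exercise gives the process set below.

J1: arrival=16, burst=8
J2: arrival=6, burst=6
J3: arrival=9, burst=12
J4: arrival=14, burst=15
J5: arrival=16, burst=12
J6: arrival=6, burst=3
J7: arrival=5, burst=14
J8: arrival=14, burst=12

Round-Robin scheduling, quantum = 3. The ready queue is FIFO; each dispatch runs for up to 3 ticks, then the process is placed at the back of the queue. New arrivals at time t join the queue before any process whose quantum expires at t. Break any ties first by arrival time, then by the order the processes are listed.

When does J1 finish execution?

67

Gantt: | idle 0-5 | J7 5-8 | J2 8-11 | J6 11-14 | J7 14-17 | J3 17-20 | J2 20-23 | J4 23-26 | J8 26-29 | J1 29-32 | J5 32-35 | J7 35-38 | J3 38-41 | J4 41-44 | J8 44-47 | J1 47-50 | J5 50-53 | J7 53-56 | J3 56-59 | J4 59-62 | J8 62-65 | J1 65-67 | J5 67-70 | J7 70-72 | J3 72-75 | J4 75-78 | J8 78-81 | J5 81-84 | J4 84-87 |
Completion: J1=67  J2=23  J3=75  J4=87  J5=84  J6=14  J7=72  J8=81
Turnaround (C−A): J1=51  J2=17  J3=66  J4=73  J5=68  J6=8  J7=67  J8=67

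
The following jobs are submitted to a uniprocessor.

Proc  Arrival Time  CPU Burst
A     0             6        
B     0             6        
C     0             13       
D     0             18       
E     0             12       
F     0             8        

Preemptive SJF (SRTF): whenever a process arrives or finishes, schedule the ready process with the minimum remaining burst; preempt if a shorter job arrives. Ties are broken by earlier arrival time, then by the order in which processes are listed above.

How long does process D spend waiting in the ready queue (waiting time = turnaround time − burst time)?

Schedule: | A 0-6 | B 6-12 | F 12-20 | E 20-32 | C 32-45 | D 45-63 |
Completion: A=6  B=12  C=45  D=63  E=32  F=20
Turnaround (C−A): A=6  B=12  C=45  D=63  E=32  F=20
Waiting(D) = turnaround − burst = 63 − 18 = 45

45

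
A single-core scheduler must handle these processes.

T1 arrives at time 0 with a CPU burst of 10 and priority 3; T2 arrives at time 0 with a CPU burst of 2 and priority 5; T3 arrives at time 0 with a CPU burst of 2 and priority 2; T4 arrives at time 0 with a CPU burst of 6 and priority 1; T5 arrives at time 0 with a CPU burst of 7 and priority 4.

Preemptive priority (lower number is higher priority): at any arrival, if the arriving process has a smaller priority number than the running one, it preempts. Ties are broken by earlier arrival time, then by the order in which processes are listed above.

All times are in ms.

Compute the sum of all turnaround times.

84

Gantt: | T4 0-6 | T3 6-8 | T1 8-18 | T5 18-25 | T2 25-27 |
Completion: T1=18  T2=27  T3=8  T4=6  T5=25
Turnaround (C−A): T1=18  T2=27  T3=8  T4=6  T5=25
Turnaround = completion − arrival: T1=18, T2=27, T3=8, T4=6, T5=25
Total turnaround = 18 + 27 + 8 + 6 + 25 = 84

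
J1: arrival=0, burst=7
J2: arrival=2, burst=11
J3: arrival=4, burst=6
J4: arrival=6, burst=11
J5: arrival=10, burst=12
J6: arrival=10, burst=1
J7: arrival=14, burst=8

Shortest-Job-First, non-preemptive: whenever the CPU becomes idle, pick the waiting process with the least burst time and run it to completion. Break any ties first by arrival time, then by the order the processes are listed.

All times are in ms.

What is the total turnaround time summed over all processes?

143

Schedule: | J1 0-7 | J3 7-13 | J6 13-14 | J7 14-22 | J2 22-33 | J4 33-44 | J5 44-56 |
Completion: J1=7  J2=33  J3=13  J4=44  J5=56  J6=14  J7=22
Turnaround (C−A): J1=7  J2=31  J3=9  J4=38  J5=46  J6=4  J7=8
Turnaround = completion − arrival: J1=7, J2=31, J3=9, J4=38, J5=46, J6=4, J7=8
Total turnaround = 7 + 31 + 9 + 38 + 46 + 4 + 8 = 143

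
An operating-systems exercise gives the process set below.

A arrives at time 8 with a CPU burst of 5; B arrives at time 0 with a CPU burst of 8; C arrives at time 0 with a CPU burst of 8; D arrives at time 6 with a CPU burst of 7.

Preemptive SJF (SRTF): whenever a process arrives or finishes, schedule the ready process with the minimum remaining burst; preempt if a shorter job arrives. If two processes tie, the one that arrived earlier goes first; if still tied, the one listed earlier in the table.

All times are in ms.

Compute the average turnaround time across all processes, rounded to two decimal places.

Schedule: | B 0-8 | A 8-13 | D 13-20 | C 20-28 |
Completion: A=13  B=8  C=28  D=20
Turnaround (C−A): A=5  B=8  C=28  D=14
Turnaround times: A=5, B=8, C=28, D=14
Average turnaround = (5+8+28+14) / 4 = 55/4 = 13.75

13.75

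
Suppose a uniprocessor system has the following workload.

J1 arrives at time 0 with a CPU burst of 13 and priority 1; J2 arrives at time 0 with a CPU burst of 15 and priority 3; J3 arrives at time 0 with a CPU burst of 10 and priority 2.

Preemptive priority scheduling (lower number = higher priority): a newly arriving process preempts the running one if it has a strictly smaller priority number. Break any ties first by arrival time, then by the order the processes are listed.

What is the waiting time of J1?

0

Schedule: | J1 0-13 | J3 13-23 | J2 23-38 |
Completion: J1=13  J2=38  J3=23
Turnaround (C−A): J1=13  J2=38  J3=23
Waiting(J1) = turnaround − burst = 13 − 13 = 0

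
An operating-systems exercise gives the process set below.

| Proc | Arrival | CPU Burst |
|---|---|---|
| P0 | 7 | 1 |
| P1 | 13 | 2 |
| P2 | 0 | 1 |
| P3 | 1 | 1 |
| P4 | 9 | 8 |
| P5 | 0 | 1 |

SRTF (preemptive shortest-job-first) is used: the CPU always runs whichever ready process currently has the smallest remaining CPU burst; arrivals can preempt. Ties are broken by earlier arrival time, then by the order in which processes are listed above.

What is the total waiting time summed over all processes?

4

Timeline: | P2 0-1 | P5 1-2 | P3 2-3 | idle 3-7 | P0 7-8 | idle 8-9 | P4 9-13 | P1 13-15 | P4 15-19 |
Completion: P0=8  P1=15  P2=1  P3=3  P4=19  P5=2
Waiting = turnaround − burst: P0=0, P1=0, P2=0, P3=1, P4=2, P5=1
Total waiting = 0 + 0 + 0 + 1 + 2 + 1 = 4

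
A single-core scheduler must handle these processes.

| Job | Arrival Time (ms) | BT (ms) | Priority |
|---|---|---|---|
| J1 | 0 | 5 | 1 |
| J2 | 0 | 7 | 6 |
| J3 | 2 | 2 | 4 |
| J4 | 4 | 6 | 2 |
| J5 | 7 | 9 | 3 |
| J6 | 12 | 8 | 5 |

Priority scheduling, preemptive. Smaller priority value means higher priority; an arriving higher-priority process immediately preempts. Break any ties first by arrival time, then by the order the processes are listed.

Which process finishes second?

J4

Gantt: | J1 0-5 | J4 5-11 | J5 11-20 | J3 20-22 | J6 22-30 | J2 30-37 |
Completion: J1=5  J2=37  J3=22  J4=11  J5=20  J6=30
Finish order: J1 → J4 → J5 → J3 → J6 → J2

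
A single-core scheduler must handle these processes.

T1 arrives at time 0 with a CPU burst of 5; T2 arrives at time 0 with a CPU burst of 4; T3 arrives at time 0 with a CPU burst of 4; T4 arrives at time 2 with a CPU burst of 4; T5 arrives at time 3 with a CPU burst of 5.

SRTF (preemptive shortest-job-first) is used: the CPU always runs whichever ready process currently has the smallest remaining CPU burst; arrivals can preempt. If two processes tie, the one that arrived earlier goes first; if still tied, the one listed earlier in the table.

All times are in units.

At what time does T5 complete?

22

Timeline: | T2 0-4 | T3 4-8 | T4 8-12 | T1 12-17 | T5 17-22 |
Completion: T1=17  T2=4  T3=8  T4=12  T5=22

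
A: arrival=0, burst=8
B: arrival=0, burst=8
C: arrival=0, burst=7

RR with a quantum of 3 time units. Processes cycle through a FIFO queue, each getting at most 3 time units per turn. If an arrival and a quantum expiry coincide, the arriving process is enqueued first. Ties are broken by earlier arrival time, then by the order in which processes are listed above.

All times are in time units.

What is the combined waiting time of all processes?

42

Timeline: | A 0-3 | B 3-6 | C 6-9 | A 9-12 | B 12-15 | C 15-18 | A 18-20 | B 20-22 | C 22-23 |
Completion: A=20  B=22  C=23
Waiting = turnaround − burst: A=12, B=14, C=16
Total waiting = 12 + 14 + 16 = 42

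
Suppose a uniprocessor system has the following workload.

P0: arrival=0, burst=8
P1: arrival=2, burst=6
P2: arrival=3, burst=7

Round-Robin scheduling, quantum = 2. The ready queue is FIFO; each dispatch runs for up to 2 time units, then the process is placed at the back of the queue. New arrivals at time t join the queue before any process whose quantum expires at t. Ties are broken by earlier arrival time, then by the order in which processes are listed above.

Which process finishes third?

Timeline: | P0 0-2 | P1 2-4 | P0 4-6 | P2 6-8 | P1 8-10 | P0 10-12 | P2 12-14 | P1 14-16 | P0 16-18 | P2 18-21 |
Completion: P0=18  P1=16  P2=21
Finish order: P1 → P0 → P2

P2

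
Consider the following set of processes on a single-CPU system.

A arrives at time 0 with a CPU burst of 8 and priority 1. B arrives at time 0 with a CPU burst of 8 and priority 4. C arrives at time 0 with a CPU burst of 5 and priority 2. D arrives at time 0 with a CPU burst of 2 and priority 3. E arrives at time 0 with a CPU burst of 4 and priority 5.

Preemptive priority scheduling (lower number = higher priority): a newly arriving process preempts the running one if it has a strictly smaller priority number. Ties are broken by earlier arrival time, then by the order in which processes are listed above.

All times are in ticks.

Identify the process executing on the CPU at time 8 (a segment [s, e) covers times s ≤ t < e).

Timeline: | A 0-8 | C 8-13 | D 13-15 | B 15-23 | E 23-27 |
Completion: A=8  B=23  C=13  D=15  E=27
Turnaround (C−A): A=8  B=23  C=13  D=15  E=27

C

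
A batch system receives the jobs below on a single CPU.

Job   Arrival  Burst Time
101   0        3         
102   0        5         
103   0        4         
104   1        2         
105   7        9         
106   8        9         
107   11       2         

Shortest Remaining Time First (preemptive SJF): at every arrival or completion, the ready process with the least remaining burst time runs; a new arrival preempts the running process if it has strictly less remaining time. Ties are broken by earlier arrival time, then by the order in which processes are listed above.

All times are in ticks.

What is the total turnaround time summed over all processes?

78

Gantt: | 101 0-3 | 104 3-5 | 103 5-9 | 102 9-11 | 107 11-13 | 102 13-16 | 105 16-25 | 106 25-34 |
Completion: 101=3  102=16  103=9  104=5  105=25  106=34  107=13
Turnaround (C−A): 101=3  102=16  103=9  104=4  105=18  106=26  107=2
Turnaround = completion − arrival: 101=3, 102=16, 103=9, 104=4, 105=18, 106=26, 107=2
Total turnaround = 3 + 16 + 9 + 4 + 18 + 26 + 2 = 78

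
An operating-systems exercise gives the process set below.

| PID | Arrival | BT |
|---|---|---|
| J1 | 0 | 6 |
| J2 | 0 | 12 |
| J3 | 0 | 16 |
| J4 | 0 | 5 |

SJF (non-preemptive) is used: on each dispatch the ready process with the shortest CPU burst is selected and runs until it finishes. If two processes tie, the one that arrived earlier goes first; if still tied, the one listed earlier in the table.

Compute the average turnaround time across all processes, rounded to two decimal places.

19.50

Gantt: | J4 0-5 | J1 5-11 | J2 11-23 | J3 23-39 |
Completion: J1=11  J2=23  J3=39  J4=5
Turnaround (C−A): J1=11  J2=23  J3=39  J4=5
Turnaround times: J1=11, J2=23, J3=39, J4=5
Average turnaround = (11+23+39+5) / 4 = 78/4 = 19.50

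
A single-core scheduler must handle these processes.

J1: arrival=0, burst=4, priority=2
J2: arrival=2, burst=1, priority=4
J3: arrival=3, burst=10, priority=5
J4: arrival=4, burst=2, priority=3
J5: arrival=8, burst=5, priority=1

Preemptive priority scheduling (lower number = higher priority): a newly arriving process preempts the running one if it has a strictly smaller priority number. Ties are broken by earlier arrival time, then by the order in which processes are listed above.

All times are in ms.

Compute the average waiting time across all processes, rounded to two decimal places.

Timeline: | J1 0-4 | J4 4-6 | J2 6-7 | J3 7-8 | J5 8-13 | J3 13-22 |
Completion: J1=4  J2=7  J3=22  J4=6  J5=13
Turnaround (C−A): J1=4  J2=5  J3=19  J4=2  J5=5
Waiting times: J1=0, J2=4, J3=9, J4=0, J5=0
Average waiting = (0+4+9+0+0) / 5 = 13/5 = 2.60

2.60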